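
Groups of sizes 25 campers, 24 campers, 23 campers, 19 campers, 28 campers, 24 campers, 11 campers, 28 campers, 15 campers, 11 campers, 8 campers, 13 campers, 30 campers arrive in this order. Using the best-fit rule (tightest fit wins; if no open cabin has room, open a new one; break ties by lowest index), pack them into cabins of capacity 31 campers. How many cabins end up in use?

10

  25 → cabin 1 (new)  [load 25/31]
  24 → cabin 2 (new)  [load 24/31]
  23 → cabin 3 (new)  [load 23/31]
  19 → cabin 4 (new)  [load 19/31]
  28 → cabin 5 (new)  [load 28/31]
  24 → cabin 6 (new)  [load 24/31]
  11 → cabin 4  [load 30/31]
  28 → cabin 7 (new)  [load 28/31]
  15 → cabin 8 (new)  [load 15/31]
  11 → cabin 8  [load 26/31]
  8 → cabin 3  [load 31/31]
  13 → cabin 9 (new)  [load 13/31]
  30 → cabin 10 (new)  [load 30/31]
10 cabins opened.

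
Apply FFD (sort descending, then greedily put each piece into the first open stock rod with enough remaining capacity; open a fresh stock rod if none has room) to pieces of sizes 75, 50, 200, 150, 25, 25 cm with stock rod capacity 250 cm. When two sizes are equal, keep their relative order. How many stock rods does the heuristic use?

Sorted descending: 200, 150, 75, 50, 25, 25.
  200 → stock rod 1 (new)  [load 200/250]
  150 → stock rod 2 (new)  [load 150/250]
  75 → stock rod 2  [load 225/250]
  50 → stock rod 1  [load 250/250]
  25 → stock rod 2  [load 250/250]
  25 → stock rod 3 (new)  [load 25/250]
3 stock rods opened.

3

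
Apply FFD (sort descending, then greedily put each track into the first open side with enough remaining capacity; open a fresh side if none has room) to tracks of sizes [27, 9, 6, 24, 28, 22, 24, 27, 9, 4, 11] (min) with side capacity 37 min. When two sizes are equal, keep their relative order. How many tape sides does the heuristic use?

Sorted descending: 28, 27, 27, 24, 24, 22, 11, 9, 9, 6, 4.
  28 → side 1 (new)  [load 28/37]
  27 → side 2 (new)  [load 27/37]
  27 → side 3 (new)  [load 27/37]
  24 → side 4 (new)  [load 24/37]
  24 → side 5 (new)  [load 24/37]
  22 → side 6 (new)  [load 22/37]
  11 → side 4  [load 35/37]
  9 → side 1  [load 37/37]
  9 → side 2  [load 36/37]
  6 → side 3  [load 33/37]
  4 → side 3  [load 37/37]
6 tape sides opened.

6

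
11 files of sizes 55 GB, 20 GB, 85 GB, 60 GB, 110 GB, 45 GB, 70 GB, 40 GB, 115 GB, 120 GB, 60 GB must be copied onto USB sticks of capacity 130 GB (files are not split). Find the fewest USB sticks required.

Total = 120 + 115 + 110 + 85 + 70 + 60 + 60 + 55 + 45 + 40 + 20 = 780 GB.
Lower bound: ⌈780/130⌉ = 6 USB sticks.
A packing using 7 USB sticks:
  USB stick 1: 120 = 120
  USB stick 2: 115 = 115
  USB stick 3: 110 + 20 = 130
  USB stick 4: 85 + 45 = 130
  USB stick 5: 70 + 60 = 130
  USB stick 6: 60 + 55 = 115
  USB stick 7: 40 = 40
No arrangement into 6 USB sticks stays within capacity, so 7 is optimal.

7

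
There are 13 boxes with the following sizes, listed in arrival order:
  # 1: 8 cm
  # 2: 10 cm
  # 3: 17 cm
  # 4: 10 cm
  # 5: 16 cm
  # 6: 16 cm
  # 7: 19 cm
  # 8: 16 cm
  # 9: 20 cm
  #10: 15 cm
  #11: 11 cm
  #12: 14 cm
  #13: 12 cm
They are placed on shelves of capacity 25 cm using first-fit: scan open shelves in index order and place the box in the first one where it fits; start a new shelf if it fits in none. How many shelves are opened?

  8 → shelf 1 (new)  [load 8/25]
  10 → shelf 1  [load 18/25]
  17 → shelf 2 (new)  [load 17/25]
  10 → shelf 3 (new)  [load 10/25]
  16 → shelf 4 (new)  [load 16/25]
  16 → shelf 5 (new)  [load 16/25]
  19 → shelf 6 (new)  [load 19/25]
  16 → shelf 7 (new)  [load 16/25]
  20 → shelf 8 (new)  [load 20/25]
  15 → shelf 3  [load 25/25]
  11 → shelf 9 (new)  [load 11/25]
  14 → shelf 9  [load 25/25]
  12 → shelf 10 (new)  [load 12/25]
10 shelves opened.

10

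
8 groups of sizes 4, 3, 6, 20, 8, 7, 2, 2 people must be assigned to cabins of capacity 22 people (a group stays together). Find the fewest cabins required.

3

Total = 20 + 8 + 7 + 6 + 4 + 3 + 2 + 2 = 52 people.
Lower bound: ⌈52/22⌉ = 3 cabins.
A packing using 3 cabins:
  cabin 1: 20 + 2 = 22
  cabin 2: 8 + 7 + 6 = 21
  cabin 3: 4 + 3 + 2 = 9
This matches the lower bound, so 3 is optimal.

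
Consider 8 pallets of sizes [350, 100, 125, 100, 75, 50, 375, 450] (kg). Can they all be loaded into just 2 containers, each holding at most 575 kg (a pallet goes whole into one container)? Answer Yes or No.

No

Total = 1625 kg; ⌈1625/575⌉ = 3.
At least 3 containers are required, but only 2 are allowed.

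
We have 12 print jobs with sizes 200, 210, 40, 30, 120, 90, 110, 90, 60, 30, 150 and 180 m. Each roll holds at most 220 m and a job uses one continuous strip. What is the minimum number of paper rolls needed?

7

Total = 210 + 200 + 180 + 150 + 120 + 110 + 90 + 90 + 60 + 40 + 30 + 30 = 1310 m.
Lower bound: ⌈1310/220⌉ = 6 paper rolls.
A packing using 7 paper rolls:
  roll 1: 210 = 210
  roll 2: 200 = 200
  roll 3: 180 + 40 = 220
  roll 4: 150 + 60 = 210
  roll 5: 120 + 90 = 210
  roll 6: 110 + 90 = 200
  roll 7: 30 + 30 = 60
No arrangement into 6 paper rolls stays within capacity, so 7 is optimal.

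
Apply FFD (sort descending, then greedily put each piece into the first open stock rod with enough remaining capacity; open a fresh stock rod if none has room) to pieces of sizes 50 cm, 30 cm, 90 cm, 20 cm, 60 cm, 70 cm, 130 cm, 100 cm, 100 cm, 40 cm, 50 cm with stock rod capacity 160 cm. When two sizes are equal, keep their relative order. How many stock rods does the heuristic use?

Sorted descending: 130, 100, 100, 90, 70, 60, 50, 50, 40, 30, 20.
  130 → stock rod 1 (new)  [load 130/160]
  100 → stock rod 2 (new)  [load 100/160]
  100 → stock rod 3 (new)  [load 100/160]
  90 → stock rod 4 (new)  [load 90/160]
  70 → stock rod 4  [load 160/160]
  60 → stock rod 2  [load 160/160]
  50 → stock rod 3  [load 150/160]
  50 → stock rod 5 (new)  [load 50/160]
  40 → stock rod 5  [load 90/160]
  30 → stock rod 1  [load 160/160]
  20 → stock rod 5  [load 110/160]
5 stock rods opened.

5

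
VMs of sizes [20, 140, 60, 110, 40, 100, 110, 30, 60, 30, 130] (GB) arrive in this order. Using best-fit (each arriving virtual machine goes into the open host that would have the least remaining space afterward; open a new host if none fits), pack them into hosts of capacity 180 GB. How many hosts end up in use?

  20 → host 1 (new)  [load 20/180]
  140 → host 1  [load 160/180]
  60 → host 2 (new)  [load 60/180]
  110 → host 2  [load 170/180]
  40 → host 3 (new)  [load 40/180]
  100 → host 3  [load 140/180]
  110 → host 4 (new)  [load 110/180]
  30 → host 3  [load 170/180]
  60 → host 4  [load 170/180]
  30 → host 5 (new)  [load 30/180]
  130 → host 5  [load 160/180]
5 hosts opened.

5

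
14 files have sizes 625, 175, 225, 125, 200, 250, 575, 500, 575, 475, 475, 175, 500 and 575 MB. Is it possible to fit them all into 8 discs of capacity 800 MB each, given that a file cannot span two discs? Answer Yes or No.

Yes

A valid assignment using 8 discs:
  disc 1: 625 + 175 = 800
  disc 2: 575 + 225 = 800
  disc 3: 575 + 200 = 775
  disc 4: 575 + 175 = 750
  disc 5: 500 + 250 = 750
  disc 6: 500 + 125 = 625
  disc 7: 475 = 475
  disc 8: 475 = 475
Every load is within 800 MB, so 8 discs suffice.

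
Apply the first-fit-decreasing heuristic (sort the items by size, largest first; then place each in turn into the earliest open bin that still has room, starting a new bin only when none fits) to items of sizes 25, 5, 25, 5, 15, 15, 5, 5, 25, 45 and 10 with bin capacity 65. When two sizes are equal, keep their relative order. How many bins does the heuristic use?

Sorted descending: 45, 25, 25, 25, 15, 15, 10, 5, 5, 5, 5.
  45 → bin 1 (new)  [load 45/65]
  25 → bin 2 (new)  [load 25/65]
  25 → bin 2  [load 50/65]
  25 → bin 3 (new)  [load 25/65]
  15 → bin 1  [load 60/65]
  15 → bin 2  [load 65/65]
  10 → bin 3  [load 35/65]
  5 → bin 1  [load 65/65]
  5 → bin 3  [load 40/65]
  5 → bin 3  [load 45/65]
  5 → bin 3  [load 50/65]
3 bins opened.

3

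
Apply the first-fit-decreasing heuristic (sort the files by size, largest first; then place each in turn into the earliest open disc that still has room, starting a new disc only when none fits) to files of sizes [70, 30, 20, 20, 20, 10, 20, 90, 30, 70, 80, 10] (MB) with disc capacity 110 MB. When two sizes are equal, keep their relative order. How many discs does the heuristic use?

5

Sorted descending: 90, 80, 70, 70, 30, 30, 20, 20, 20, 20, 10, 10.
  90 → disc 1 (new)  [load 90/110]
  80 → disc 2 (new)  [load 80/110]
  70 → disc 3 (new)  [load 70/110]
  70 → disc 4 (new)  [load 70/110]
  30 → disc 2  [load 110/110]
  30 → disc 3  [load 100/110]
  20 → disc 1  [load 110/110]
  20 → disc 4  [load 90/110]
  20 → disc 4  [load 110/110]
  20 → disc 5 (new)  [load 20/110]
  10 → disc 3  [load 110/110]
  10 → disc 5  [load 30/110]
5 discs opened.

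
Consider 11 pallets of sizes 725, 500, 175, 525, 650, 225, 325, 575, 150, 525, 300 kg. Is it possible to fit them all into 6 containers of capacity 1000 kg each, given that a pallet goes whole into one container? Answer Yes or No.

A valid assignment using 6 containers:
  container 1: 725 + 225 = 950
  container 2: 650 + 325 = 975
  container 3: 575 + 300 = 875
  container 4: 525 + 175 + 150 = 850
  container 5: 525 = 525
  container 6: 500 = 500
Every load is within 1000 kg, so 6 containers suffice.

Yes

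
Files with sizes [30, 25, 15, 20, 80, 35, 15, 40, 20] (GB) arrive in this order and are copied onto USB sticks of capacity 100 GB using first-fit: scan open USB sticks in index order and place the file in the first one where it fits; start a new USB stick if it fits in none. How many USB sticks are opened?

  30 → USB stick 1 (new)  [load 30/100]
  25 → USB stick 1  [load 55/100]
  15 → USB stick 1  [load 70/100]
  20 → USB stick 1  [load 90/100]
  80 → USB stick 2 (new)  [load 80/100]
  35 → USB stick 3 (new)  [load 35/100]
  15 → USB stick 2  [load 95/100]
  40 → USB stick 3  [load 75/100]
  20 → USB stick 3  [load 95/100]
3 USB sticks opened.

3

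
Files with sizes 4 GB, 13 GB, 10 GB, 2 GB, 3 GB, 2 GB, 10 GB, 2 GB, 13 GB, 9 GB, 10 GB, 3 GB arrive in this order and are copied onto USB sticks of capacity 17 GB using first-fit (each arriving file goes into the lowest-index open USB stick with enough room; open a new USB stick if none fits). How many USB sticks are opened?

  4 → USB stick 1 (new)  [load 4/17]
  13 → USB stick 1  [load 17/17]
  10 → USB stick 2 (new)  [load 10/17]
  2 → USB stick 2  [load 12/17]
  3 → USB stick 2  [load 15/17]
  2 → USB stick 2  [load 17/17]
  10 → USB stick 3 (new)  [load 10/17]
  2 → USB stick 3  [load 12/17]
  13 → USB stick 4 (new)  [load 13/17]
  9 → USB stick 5 (new)  [load 9/17]
  10 → USB stick 6 (new)  [load 10/17]
  3 → USB stick 3  [load 15/17]
6 USB sticks opened.

6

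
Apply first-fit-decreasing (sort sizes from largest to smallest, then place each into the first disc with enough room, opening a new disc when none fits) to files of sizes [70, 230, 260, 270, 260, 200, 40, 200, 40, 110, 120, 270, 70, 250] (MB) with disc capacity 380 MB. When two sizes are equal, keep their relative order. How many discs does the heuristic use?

8

Sorted descending: 270, 270, 260, 260, 250, 230, 200, 200, 120, 110, 70, 70, 40, 40.
  270 → disc 1 (new)  [load 270/380]
  270 → disc 2 (new)  [load 270/380]
  260 → disc 3 (new)  [load 260/380]
  260 → disc 4 (new)  [load 260/380]
  250 → disc 5 (new)  [load 250/380]
  230 → disc 6 (new)  [load 230/380]
  200 → disc 7 (new)  [load 200/380]
  200 → disc 8 (new)  [load 200/380]
  120 → disc 3  [load 380/380]
  110 → disc 1  [load 380/380]
  70 → disc 2  [load 340/380]
  70 → disc 4  [load 330/380]
  40 → disc 2  [load 380/380]
  40 → disc 4  [load 370/380]
8 discs opened.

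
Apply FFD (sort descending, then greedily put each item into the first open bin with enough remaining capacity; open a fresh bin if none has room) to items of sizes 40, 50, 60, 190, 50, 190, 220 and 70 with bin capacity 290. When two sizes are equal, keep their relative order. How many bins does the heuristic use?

Sorted descending: 220, 190, 190, 70, 60, 50, 50, 40.
  220 → bin 1 (new)  [load 220/290]
  190 → bin 2 (new)  [load 190/290]
  190 → bin 3 (new)  [load 190/290]
  70 → bin 1  [load 290/290]
  60 → bin 2  [load 250/290]
  50 → bin 3  [load 240/290]
  50 → bin 3  [load 290/290]
  40 → bin 2  [load 290/290]
3 bins opened.

3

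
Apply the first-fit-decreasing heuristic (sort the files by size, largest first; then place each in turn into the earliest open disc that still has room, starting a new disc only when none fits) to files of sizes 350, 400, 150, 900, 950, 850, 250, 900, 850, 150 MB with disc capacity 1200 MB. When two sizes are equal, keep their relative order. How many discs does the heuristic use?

6

Sorted descending: 950, 900, 900, 850, 850, 400, 350, 250, 150, 150.
  950 → disc 1 (new)  [load 950/1200]
  900 → disc 2 (new)  [load 900/1200]
  900 → disc 3 (new)  [load 900/1200]
  850 → disc 4 (new)  [load 850/1200]
  850 → disc 5 (new)  [load 850/1200]
  400 → disc 6 (new)  [load 400/1200]
  350 → disc 4  [load 1200/1200]
  250 → disc 1  [load 1200/1200]
  150 → disc 2  [load 1050/1200]
  150 → disc 2  [load 1200/1200]
6 discs opened.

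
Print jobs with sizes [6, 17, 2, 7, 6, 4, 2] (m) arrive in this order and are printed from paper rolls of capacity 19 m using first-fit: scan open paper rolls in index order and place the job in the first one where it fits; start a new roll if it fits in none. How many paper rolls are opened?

3

  6 → roll 1 (new)  [load 6/19]
  17 → roll 2 (new)  [load 17/19]
  2 → roll 1  [load 8/19]
  7 → roll 1  [load 15/19]
  6 → roll 3 (new)  [load 6/19]
  4 → roll 1  [load 19/19]
  2 → roll 2  [load 19/19]
3 paper rolls opened.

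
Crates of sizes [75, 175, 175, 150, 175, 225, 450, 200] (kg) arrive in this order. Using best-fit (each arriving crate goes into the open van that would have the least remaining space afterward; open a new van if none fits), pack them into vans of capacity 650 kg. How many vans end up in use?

3

  75 → van 1 (new)  [load 75/650]
  175 → van 1  [load 250/650]
  175 → van 1  [load 425/650]
  150 → van 1  [load 575/650]
  175 → van 2 (new)  [load 175/650]
  225 → van 2  [load 400/650]
  450 → van 3 (new)  [load 450/650]
  200 → van 3  [load 650/650]
3 vans opened.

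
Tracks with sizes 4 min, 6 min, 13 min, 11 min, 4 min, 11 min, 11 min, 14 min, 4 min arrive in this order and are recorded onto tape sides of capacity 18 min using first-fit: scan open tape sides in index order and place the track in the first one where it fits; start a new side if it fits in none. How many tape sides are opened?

  4 → side 1 (new)  [load 4/18]
  6 → side 1  [load 10/18]
  13 → side 2 (new)  [load 13/18]
  11 → side 3 (new)  [load 11/18]
  4 → side 1  [load 14/18]
  11 → side 4 (new)  [load 11/18]
  11 → side 5 (new)  [load 11/18]
  14 → side 6 (new)  [load 14/18]
  4 → side 1  [load 18/18]
6 tape sides opened.

6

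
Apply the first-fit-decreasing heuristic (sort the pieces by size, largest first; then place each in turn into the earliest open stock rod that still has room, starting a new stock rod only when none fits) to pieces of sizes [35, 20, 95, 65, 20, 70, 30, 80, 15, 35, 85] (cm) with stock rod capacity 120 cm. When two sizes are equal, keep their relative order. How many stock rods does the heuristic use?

5

Sorted descending: 95, 85, 80, 70, 65, 35, 35, 30, 20, 20, 15.
  95 → stock rod 1 (new)  [load 95/120]
  85 → stock rod 2 (new)  [load 85/120]
  80 → stock rod 3 (new)  [load 80/120]
  70 → stock rod 4 (new)  [load 70/120]
  65 → stock rod 5 (new)  [load 65/120]
  35 → stock rod 2  [load 120/120]
  35 → stock rod 3  [load 115/120]
  30 → stock rod 4  [load 100/120]
  20 → stock rod 1  [load 115/120]
  20 → stock rod 4  [load 120/120]
  15 → stock rod 5  [load 80/120]
5 stock rods opened.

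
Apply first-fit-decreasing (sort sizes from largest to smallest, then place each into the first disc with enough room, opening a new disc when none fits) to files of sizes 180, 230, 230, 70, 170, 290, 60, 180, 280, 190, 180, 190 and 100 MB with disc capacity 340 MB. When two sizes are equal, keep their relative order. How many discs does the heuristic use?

10

Sorted descending: 290, 280, 230, 230, 190, 190, 180, 180, 180, 170, 100, 70, 60.
  290 → disc 1 (new)  [load 290/340]
  280 → disc 2 (new)  [load 280/340]
  230 → disc 3 (new)  [load 230/340]
  230 → disc 4 (new)  [load 230/340]
  190 → disc 5 (new)  [load 190/340]
  190 → disc 6 (new)  [load 190/340]
  180 → disc 7 (new)  [load 180/340]
  180 → disc 8 (new)  [load 180/340]
  180 → disc 9 (new)  [load 180/340]
  170 → disc 10 (new)  [load 170/340]
  100 → disc 3  [load 330/340]
  70 → disc 4  [load 300/340]
  60 → disc 2  [load 340/340]
10 discs opened.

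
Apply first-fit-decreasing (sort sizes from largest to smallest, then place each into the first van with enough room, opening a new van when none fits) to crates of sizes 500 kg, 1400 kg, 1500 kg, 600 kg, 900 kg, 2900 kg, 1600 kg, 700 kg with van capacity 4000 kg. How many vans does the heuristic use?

Sorted descending: 2900, 1600, 1500, 1400, 900, 700, 600, 500.
  2900 → van 1 (new)  [load 2900/4000]
  1600 → van 2 (new)  [load 1600/4000]
  1500 → van 2  [load 3100/4000]
  1400 → van 3 (new)  [load 1400/4000]
  900 → van 1  [load 3800/4000]
  700 → van 2  [load 3800/4000]
  600 → van 3  [load 2000/4000]
  500 → van 3  [load 2500/4000]
3 vans opened.

3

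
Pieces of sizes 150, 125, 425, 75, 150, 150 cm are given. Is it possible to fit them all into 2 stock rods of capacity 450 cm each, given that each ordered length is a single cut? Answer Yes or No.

Total = 1075 cm; ⌈1075/450⌉ = 3.
At least 3 stock rods are required, but only 2 are allowed.

No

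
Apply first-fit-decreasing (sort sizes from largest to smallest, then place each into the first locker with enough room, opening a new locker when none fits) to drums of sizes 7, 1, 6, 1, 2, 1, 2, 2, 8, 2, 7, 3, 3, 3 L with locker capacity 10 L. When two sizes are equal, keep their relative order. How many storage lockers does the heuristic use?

5

Sorted descending: 8, 7, 7, 6, 3, 3, 3, 2, 2, 2, 2, 1, 1, 1.
  8 → locker 1 (new)  [load 8/10]
  7 → locker 2 (new)  [load 7/10]
  7 → locker 3 (new)  [load 7/10]
  6 → locker 4 (new)  [load 6/10]
  3 → locker 2  [load 10/10]
  3 → locker 3  [load 10/10]
  3 → locker 4  [load 9/10]
  2 → locker 1  [load 10/10]
  2 → locker 5 (new)  [load 2/10]
  2 → locker 5  [load 4/10]
  2 → locker 5  [load 6/10]
  1 → locker 4  [load 10/10]
  1 → locker 5  [load 7/10]
  1 → locker 5  [load 8/10]
5 storage lockers opened.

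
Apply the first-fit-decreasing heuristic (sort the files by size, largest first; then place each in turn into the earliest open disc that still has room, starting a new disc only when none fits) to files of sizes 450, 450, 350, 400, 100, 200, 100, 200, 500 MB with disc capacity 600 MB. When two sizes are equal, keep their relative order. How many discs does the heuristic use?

5

Sorted descending: 500, 450, 450, 400, 350, 200, 200, 100, 100.
  500 → disc 1 (new)  [load 500/600]
  450 → disc 2 (new)  [load 450/600]
  450 → disc 3 (new)  [load 450/600]
  400 → disc 4 (new)  [load 400/600]
  350 → disc 5 (new)  [load 350/600]
  200 → disc 4  [load 600/600]
  200 → disc 5  [load 550/600]
  100 → disc 1  [load 600/600]
  100 → disc 2  [load 550/600]
5 discs opened.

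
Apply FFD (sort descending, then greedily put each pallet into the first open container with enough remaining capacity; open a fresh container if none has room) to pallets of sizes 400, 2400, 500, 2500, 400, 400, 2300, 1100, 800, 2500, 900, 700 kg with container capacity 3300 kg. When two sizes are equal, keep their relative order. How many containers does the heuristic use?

Sorted descending: 2500, 2500, 2400, 2300, 1100, 900, 800, 700, 500, 400, 400, 400.
  2500 → container 1 (new)  [load 2500/3300]
  2500 → container 2 (new)  [load 2500/3300]
  2400 → container 3 (new)  [load 2400/3300]
  2300 → container 4 (new)  [load 2300/3300]
  1100 → container 5 (new)  [load 1100/3300]
  900 → container 3  [load 3300/3300]
  800 → container 1  [load 3300/3300]
  700 → container 2  [load 3200/3300]
  500 → container 4  [load 2800/3300]
  400 → container 4  [load 3200/3300]
  400 → container 5  [load 1500/3300]
  400 → container 5  [load 1900/3300]
5 containers opened.

5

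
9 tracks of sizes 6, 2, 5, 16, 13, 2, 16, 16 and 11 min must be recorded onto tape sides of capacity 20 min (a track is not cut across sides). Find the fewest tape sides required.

Total = 16 + 16 + 16 + 13 + 11 + 6 + 5 + 2 + 2 = 87 min.
Lower bound: ⌈87/20⌉ = 5 tape sides.
A packing using 5 tape sides:
  side 1: 16 + 2 + 2 = 20
  side 2: 16 = 16
  side 3: 16 = 16
  side 4: 13 + 6 = 19
  side 5: 11 + 5 = 16
This matches the lower bound, so 5 is optimal.

5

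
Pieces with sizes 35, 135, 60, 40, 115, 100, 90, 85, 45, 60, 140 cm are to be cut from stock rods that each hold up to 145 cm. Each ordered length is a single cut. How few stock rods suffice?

7

Total = 140 + 135 + 115 + 100 + 90 + 85 + 60 + 60 + 45 + 40 + 35 = 905 cm.
Lower bound: ⌈905/145⌉ = 7 stock rods.
A packing using 7 stock rods:
  stock rod 1: 140 = 140
  stock rod 2: 135 = 135
  stock rod 3: 115 = 115
  stock rod 4: 100 + 45 = 145
  stock rod 5: 90 + 40 = 130
  stock rod 6: 85 + 60 = 145
  stock rod 7: 60 + 35 = 95
This matches the lower bound, so 7 is optimal.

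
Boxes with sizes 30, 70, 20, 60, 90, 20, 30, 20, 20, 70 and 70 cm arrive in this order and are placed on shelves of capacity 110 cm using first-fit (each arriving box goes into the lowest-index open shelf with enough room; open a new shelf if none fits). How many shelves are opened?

6

  30 → shelf 1 (new)  [load 30/110]
  70 → shelf 1  [load 100/110]
  20 → shelf 2 (new)  [load 20/110]
  60 → shelf 2  [load 80/110]
  90 → shelf 3 (new)  [load 90/110]
  20 → shelf 2  [load 100/110]
  30 → shelf 4 (new)  [load 30/110]
  20 → shelf 3  [load 110/110]
  20 → shelf 4  [load 50/110]
  70 → shelf 5 (new)  [load 70/110]
  70 → shelf 6 (new)  [load 70/110]
6 shelves opened.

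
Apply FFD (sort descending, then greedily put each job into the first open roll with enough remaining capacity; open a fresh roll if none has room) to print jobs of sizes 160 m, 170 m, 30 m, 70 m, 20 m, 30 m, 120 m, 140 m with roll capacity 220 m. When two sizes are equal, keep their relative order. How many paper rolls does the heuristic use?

Sorted descending: 170, 160, 140, 120, 70, 30, 30, 20.
  170 → roll 1 (new)  [load 170/220]
  160 → roll 2 (new)  [load 160/220]
  140 → roll 3 (new)  [load 140/220]
  120 → roll 4 (new)  [load 120/220]
  70 → roll 3  [load 210/220]
  30 → roll 1  [load 200/220]
  30 → roll 2  [load 190/220]
  20 → roll 1  [load 220/220]
4 paper rolls opened.

4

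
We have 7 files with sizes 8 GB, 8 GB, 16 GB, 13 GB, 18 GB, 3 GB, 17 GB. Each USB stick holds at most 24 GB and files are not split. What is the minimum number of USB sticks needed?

4

Total = 18 + 17 + 16 + 13 + 8 + 8 + 3 = 83 GB.
Lower bound: ⌈83/24⌉ = 4 USB sticks.
A packing using 4 USB sticks:
  USB stick 1: 18 + 3 = 21
  USB stick 2: 17 = 17
  USB stick 3: 16 + 8 = 24
  USB stick 4: 13 + 8 = 21
This matches the lower bound, so 4 is optimal.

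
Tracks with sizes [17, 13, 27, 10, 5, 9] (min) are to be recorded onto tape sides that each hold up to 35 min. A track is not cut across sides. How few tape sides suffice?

Total = 27 + 17 + 13 + 10 + 9 + 5 = 81 min.
Lower bound: ⌈81/35⌉ = 3 tape sides.
A packing using 3 tape sides:
  side 1: 27 + 5 = 32
  side 2: 17 + 13 = 30
  side 3: 10 + 9 = 19
This matches the lower bound, so 3 is optimal.

3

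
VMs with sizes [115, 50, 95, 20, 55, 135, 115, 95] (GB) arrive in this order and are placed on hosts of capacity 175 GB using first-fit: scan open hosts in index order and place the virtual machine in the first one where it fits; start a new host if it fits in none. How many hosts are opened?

5

  115 → host 1 (new)  [load 115/175]
  50 → host 1  [load 165/175]
  95 → host 2 (new)  [load 95/175]
  20 → host 2  [load 115/175]
  55 → host 2  [load 170/175]
  135 → host 3 (new)  [load 135/175]
  115 → host 4 (new)  [load 115/175]
  95 → host 5 (new)  [load 95/175]
5 hosts opened.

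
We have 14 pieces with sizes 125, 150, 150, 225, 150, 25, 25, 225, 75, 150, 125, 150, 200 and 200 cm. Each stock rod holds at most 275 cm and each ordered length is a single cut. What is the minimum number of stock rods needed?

Total = 225 + 225 + 200 + 200 + 150 + 150 + 150 + 150 + 150 + 125 + 125 + 75 + 25 + 25 = 1975 cm.
Lower bound: ⌈1975/275⌉ = 8 stock rods.
Also, 9 pieces each exceed 275/2 cm, and no two of those can share a stock rod, so at least 9 stock rods are needed.
A packing using 9 stock rods:
  stock rod 1: 225 + 25 + 25 = 275
  stock rod 2: 225 = 225
  stock rod 3: 200 + 75 = 275
  stock rod 4: 200 = 200
  stock rod 5: 150 + 125 = 275
  stock rod 6: 150 + 125 = 275
  stock rod 7: 150 = 150
  stock rod 8: 150 = 150
  stock rod 9: 150 = 150
This matches the lower bound, so 9 is optimal.

9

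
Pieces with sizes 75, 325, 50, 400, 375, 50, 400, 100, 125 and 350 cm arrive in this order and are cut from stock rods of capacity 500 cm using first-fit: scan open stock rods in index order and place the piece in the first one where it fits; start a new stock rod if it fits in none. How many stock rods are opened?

  75 → stock rod 1 (new)  [load 75/500]
  325 → stock rod 1  [load 400/500]
  50 → stock rod 1  [load 450/500]
  400 → stock rod 2 (new)  [load 400/500]
  375 → stock rod 3 (new)  [load 375/500]
  50 → stock rod 1  [load 500/500]
  400 → stock rod 4 (new)  [load 400/500]
  100 → stock rod 2  [load 500/500]
  125 → stock rod 3  [load 500/500]
  350 → stock rod 5 (new)  [load 350/500]
5 stock rods opened.

5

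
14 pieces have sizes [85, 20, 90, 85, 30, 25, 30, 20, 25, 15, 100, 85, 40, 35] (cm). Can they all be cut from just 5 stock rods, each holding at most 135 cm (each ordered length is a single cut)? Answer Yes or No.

Total = 685 cm; ⌈685/135⌉ = 6.
At least 6 stock rods are required, but only 5 are allowed.

No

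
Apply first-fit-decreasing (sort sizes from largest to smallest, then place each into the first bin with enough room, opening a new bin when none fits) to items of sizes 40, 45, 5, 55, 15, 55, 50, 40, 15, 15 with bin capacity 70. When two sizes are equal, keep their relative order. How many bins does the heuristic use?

Sorted descending: 55, 55, 50, 45, 40, 40, 15, 15, 15, 5.
  55 → bin 1 (new)  [load 55/70]
  55 → bin 2 (new)  [load 55/70]
  50 → bin 3 (new)  [load 50/70]
  45 → bin 4 (new)  [load 45/70]
  40 → bin 5 (new)  [load 40/70]
  40 → bin 6 (new)  [load 40/70]
  15 → bin 1  [load 70/70]
  15 → bin 2  [load 70/70]
  15 → bin 3  [load 65/70]
  5 → bin 3  [load 70/70]
6 bins opened.

6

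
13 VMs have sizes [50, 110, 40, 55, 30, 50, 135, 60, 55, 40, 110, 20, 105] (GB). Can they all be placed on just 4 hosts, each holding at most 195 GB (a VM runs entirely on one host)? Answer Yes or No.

No

Total = 860 GB; ⌈860/195⌉ = 5.
At least 5 hosts are required, but only 4 are allowed.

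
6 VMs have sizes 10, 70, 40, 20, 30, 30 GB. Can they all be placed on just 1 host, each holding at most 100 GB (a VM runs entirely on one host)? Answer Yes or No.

Total = 200 GB; ⌈200/100⌉ = 2.
At least 2 hosts are required, but only 1 is allowed.

No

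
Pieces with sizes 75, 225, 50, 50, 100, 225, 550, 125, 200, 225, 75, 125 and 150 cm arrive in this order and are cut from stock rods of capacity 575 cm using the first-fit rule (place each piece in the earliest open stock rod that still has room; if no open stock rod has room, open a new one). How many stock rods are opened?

  75 → stock rod 1 (new)  [load 75/575]
  225 → stock rod 1  [load 300/575]
  50 → stock rod 1  [load 350/575]
  50 → stock rod 1  [load 400/575]
  100 → stock rod 1  [load 500/575]
  225 → stock rod 2 (new)  [load 225/575]
  550 → stock rod 3 (new)  [load 550/575]
  125 → stock rod 2  [load 350/575]
  200 → stock rod 2  [load 550/575]
  225 → stock rod 4 (new)  [load 225/575]
  75 → stock rod 1  [load 575/575]
  125 → stock rod 4  [load 350/575]
  150 → stock rod 4  [load 500/575]
4 stock rods opened.

4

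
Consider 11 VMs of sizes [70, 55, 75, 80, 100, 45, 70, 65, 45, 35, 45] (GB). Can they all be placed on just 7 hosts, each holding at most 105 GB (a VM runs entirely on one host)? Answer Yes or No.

No

Total = 685 GB; ⌈685/105⌉ = 7.
The bound of 7 does not rule out 7, but exhaustive search shows no assignment into 7 hosts of capacity 105 GB exists — the minimum is 8.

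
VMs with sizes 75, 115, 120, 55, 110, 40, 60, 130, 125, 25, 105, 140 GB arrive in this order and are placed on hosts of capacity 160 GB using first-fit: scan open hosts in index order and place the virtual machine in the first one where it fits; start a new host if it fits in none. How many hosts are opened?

9

  75 → host 1 (new)  [load 75/160]
  115 → host 2 (new)  [load 115/160]
  120 → host 3 (new)  [load 120/160]
  55 → host 1  [load 130/160]
  110 → host 4 (new)  [load 110/160]
  40 → host 2  [load 155/160]
  60 → host 5 (new)  [load 60/160]
  130 → host 6 (new)  [load 130/160]
  125 → host 7 (new)  [load 125/160]
  25 → host 1  [load 155/160]
  105 → host 8 (new)  [load 105/160]
  140 → host 9 (new)  [load 140/160]
9 hosts opened.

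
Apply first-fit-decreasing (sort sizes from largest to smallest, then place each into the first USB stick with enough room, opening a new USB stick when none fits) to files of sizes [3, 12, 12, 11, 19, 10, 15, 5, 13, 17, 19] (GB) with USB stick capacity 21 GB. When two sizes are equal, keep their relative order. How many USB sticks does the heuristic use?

Sorted descending: 19, 19, 17, 15, 13, 12, 12, 11, 10, 5, 3.
  19 → USB stick 1 (new)  [load 19/21]
  19 → USB stick 2 (new)  [load 19/21]
  17 → USB stick 3 (new)  [load 17/21]
  15 → USB stick 4 (new)  [load 15/21]
  13 → USB stick 5 (new)  [load 13/21]
  12 → USB stick 6 (new)  [load 12/21]
  12 → USB stick 7 (new)  [load 12/21]
  11 → USB stick 8 (new)  [load 11/21]
  10 → USB stick 8  [load 21/21]
  5 → USB stick 4  [load 20/21]
  3 → USB stick 3  [load 20/21]
8 USB sticks opened.

8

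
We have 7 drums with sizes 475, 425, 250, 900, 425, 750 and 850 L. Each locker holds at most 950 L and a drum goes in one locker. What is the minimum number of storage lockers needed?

5

Total = 900 + 850 + 750 + 475 + 425 + 425 + 250 = 4075 L.
Lower bound: ⌈4075/950⌉ = 5 storage lockers.
A packing using 5 storage lockers:
  locker 1: 900 = 900
  locker 2: 850 = 850
  locker 3: 750 = 750
  locker 4: 475 + 425 = 900
  locker 5: 425 + 250 = 675
This matches the lower bound, so 5 is optimal.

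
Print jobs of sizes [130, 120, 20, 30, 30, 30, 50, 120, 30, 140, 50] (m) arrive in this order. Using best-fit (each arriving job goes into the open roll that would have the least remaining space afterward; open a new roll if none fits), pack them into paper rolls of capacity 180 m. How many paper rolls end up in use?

5

  130 → roll 1 (new)  [load 130/180]
  120 → roll 2 (new)  [load 120/180]
  20 → roll 1  [load 150/180]
  30 → roll 1  [load 180/180]
  30 → roll 2  [load 150/180]
  30 → roll 2  [load 180/180]
  50 → roll 3 (new)  [load 50/180]
  120 → roll 3  [load 170/180]
  30 → roll 4 (new)  [load 30/180]
  140 → roll 4  [load 170/180]
  50 → roll 5 (new)  [load 50/180]
5 paper rolls opened.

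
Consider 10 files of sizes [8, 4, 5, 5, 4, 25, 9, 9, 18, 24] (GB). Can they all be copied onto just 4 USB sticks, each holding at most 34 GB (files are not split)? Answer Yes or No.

Yes

A valid assignment using 4 USB sticks:
  USB stick 1: 25 + 9 = 34
  USB stick 2: 24 + 9 = 33
  USB stick 3: 18 + 8 + 5 = 31
  USB stick 4: 5 + 4 + 4 = 13
Every load is within 34 GB, so 4 USB sticks suffice.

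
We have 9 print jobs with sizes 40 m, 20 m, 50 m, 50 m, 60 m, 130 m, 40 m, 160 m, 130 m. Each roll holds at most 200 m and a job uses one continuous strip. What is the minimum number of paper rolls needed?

4

Total = 160 + 130 + 130 + 60 + 50 + 50 + 40 + 40 + 20 = 680 m.
Lower bound: ⌈680/200⌉ = 4 paper rolls.
A packing using 4 paper rolls:
  roll 1: 160 + 40 = 200
  roll 2: 130 + 60 = 190
  roll 3: 130 + 50 + 20 = 200
  roll 4: 50 + 40 = 90
This matches the lower bound, so 4 is optimal.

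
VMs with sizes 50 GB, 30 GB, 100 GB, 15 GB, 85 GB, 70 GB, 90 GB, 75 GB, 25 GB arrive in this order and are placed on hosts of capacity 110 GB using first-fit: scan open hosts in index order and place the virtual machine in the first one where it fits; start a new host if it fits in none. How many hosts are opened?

  50 → host 1 (new)  [load 50/110]
  30 → host 1  [load 80/110]
  100 → host 2 (new)  [load 100/110]
  15 → host 1  [load 95/110]
  85 → host 3 (new)  [load 85/110]
  70 → host 4 (new)  [load 70/110]
  90 → host 5 (new)  [load 90/110]
  75 → host 6 (new)  [load 75/110]
  25 → host 3  [load 110/110]
6 hosts opened.

6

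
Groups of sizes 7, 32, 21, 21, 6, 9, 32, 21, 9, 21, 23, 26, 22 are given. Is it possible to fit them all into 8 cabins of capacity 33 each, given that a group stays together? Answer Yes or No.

No

Total = 250; ⌈250/33⌉ = 8.
9 groups each exceed half the capacity and cannot share a cabin, forcing at least 9 cabins.
At least 9 cabins are required, but only 8 are allowed.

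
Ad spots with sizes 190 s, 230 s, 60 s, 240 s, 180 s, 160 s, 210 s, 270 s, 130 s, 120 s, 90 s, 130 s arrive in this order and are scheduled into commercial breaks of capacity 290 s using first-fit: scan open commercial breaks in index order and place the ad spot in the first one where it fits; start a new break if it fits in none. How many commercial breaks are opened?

  190 → break 1 (new)  [load 190/290]
  230 → break 2 (new)  [load 230/290]
  60 → break 1  [load 250/290]
  240 → break 3 (new)  [load 240/290]
  180 → break 4 (new)  [load 180/290]
  160 → break 5 (new)  [load 160/290]
  210 → break 6 (new)  [load 210/290]
  270 → break 7 (new)  [load 270/290]
  130 → break 5  [load 290/290]
  120 → break 8 (new)  [load 120/290]
  90 → break 4  [load 270/290]
  130 → break 8  [load 250/290]
8 commercial breaks opened.

8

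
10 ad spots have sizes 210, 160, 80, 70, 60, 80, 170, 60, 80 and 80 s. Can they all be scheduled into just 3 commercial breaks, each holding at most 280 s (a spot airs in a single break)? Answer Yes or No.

Total = 1050 s; ⌈1050/280⌉ = 4.
At least 4 commercial breaks are required, but only 3 are allowed.

No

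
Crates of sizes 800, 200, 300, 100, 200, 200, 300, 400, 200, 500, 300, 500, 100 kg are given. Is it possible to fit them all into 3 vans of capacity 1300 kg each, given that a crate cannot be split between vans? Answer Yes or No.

No

Total = 4100 kg; ⌈4100/1300⌉ = 4.
At least 4 vans are required, but only 3 are allowed.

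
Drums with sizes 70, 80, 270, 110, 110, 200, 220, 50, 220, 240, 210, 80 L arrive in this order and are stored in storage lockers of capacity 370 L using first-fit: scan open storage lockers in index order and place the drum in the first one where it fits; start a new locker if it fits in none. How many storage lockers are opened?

  70 → locker 1 (new)  [load 70/370]
  80 → locker 1  [load 150/370]
  270 → locker 2 (new)  [load 270/370]
  110 → locker 1  [load 260/370]
  110 → locker 1  [load 370/370]
  200 → locker 3 (new)  [load 200/370]
  220 → locker 4 (new)  [load 220/370]
  50 → locker 2  [load 320/370]
  220 → locker 5 (new)  [load 220/370]
  240 → locker 6 (new)  [load 240/370]
  210 → locker 7 (new)  [load 210/370]
  80 → locker 3  [load 280/370]
7 storage lockers opened.

7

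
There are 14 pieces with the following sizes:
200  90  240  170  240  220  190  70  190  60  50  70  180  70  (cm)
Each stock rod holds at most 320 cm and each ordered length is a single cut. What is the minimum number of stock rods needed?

Total = 240 + 240 + 220 + 200 + 190 + 190 + 180 + 170 + 90 + 70 + 70 + 70 + 60 + 50 = 2040 cm.
Lower bound: ⌈2040/320⌉ = 7 stock rods.
Also, 8 pieces each exceed 160 cm, and no two of those can share a stock rod, so at least 8 stock rods are needed.
A packing using 8 stock rods:
  stock rod 1: 240 + 70 = 310
  stock rod 2: 240 + 70 = 310
  stock rod 3: 220 + 90 = 310
  stock rod 4: 200 + 70 + 50 = 320
  stock rod 5: 190 + 60 = 250
  stock rod 6: 190 = 190
  stock rod 7: 180 = 180
  stock rod 8: 170 = 170
This matches the lower bound, so 8 is optimal.

8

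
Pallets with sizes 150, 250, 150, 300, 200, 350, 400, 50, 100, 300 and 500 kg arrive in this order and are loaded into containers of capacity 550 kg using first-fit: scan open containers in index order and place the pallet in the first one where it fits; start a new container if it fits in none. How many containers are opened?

6

  150 → container 1 (new)  [load 150/550]
  250 → container 1  [load 400/550]
  150 → container 1  [load 550/550]
  300 → container 2 (new)  [load 300/550]
  200 → container 2  [load 500/550]
  350 → container 3 (new)  [load 350/550]
  400 → container 4 (new)  [load 400/550]
  50 → container 2  [load 550/550]
  100 → container 3  [load 450/550]
  300 → container 5 (new)  [load 300/550]
  500 → container 6 (new)  [load 500/550]
6 containers opened.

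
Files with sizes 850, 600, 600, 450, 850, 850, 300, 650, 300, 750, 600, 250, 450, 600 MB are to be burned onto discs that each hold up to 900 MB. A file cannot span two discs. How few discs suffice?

Total = 850 + 850 + 850 + 750 + 650 + 600 + 600 + 600 + 600 + 450 + 450 + 300 + 300 + 250 = 8100 MB.
Lower bound: ⌈8100/900⌉ = 9 discs.
A packing using 10 discs:
  disc 1: 850 = 850
  disc 2: 850 = 850
  disc 3: 850 = 850
  disc 4: 750 = 750
  disc 5: 650 + 250 = 900
  disc 6: 600 + 300 = 900
  disc 7: 600 + 300 = 900
  disc 8: 600 = 600
  disc 9: 600 = 600
  disc 10: 450 + 450 = 900
No arrangement into 9 discs stays within capacity, so 10 is optimal.

10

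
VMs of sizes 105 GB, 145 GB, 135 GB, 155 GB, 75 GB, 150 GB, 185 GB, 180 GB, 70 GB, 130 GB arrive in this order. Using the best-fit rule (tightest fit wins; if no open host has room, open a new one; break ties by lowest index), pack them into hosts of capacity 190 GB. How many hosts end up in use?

9

  105 → host 1 (new)  [load 105/190]
  145 → host 2 (new)  [load 145/190]
  135 → host 3 (new)  [load 135/190]
  155 → host 4 (new)  [load 155/190]
  75 → host 1  [load 180/190]
  150 → host 5 (new)  [load 150/190]
  185 → host 6 (new)  [load 185/190]
  180 → host 7 (new)  [load 180/190]
  70 → host 8 (new)  [load 70/190]
  130 → host 9 (new)  [load 130/190]
9 hosts opened.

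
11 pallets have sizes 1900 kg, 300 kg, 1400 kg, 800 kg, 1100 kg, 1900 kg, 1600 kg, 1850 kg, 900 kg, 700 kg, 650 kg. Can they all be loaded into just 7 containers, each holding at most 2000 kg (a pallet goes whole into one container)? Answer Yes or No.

No

Total = 13100 kg; ⌈13100/2000⌉ = 7.
The bound of 7 does not rule out 7, but exhaustive search shows no assignment into 7 containers of capacity 2000 kg exists — the minimum is 8.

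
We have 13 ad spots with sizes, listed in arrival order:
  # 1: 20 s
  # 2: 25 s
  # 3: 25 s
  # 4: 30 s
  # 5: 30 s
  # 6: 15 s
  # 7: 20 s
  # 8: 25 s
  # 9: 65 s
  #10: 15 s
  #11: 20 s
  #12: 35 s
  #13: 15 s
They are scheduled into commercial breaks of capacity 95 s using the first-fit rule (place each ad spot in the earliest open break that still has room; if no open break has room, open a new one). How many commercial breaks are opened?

  20 → break 1 (new)  [load 20/95]
  25 → break 1  [load 45/95]
  25 → break 1  [load 70/95]
  30 → break 2 (new)  [load 30/95]
  30 → break 2  [load 60/95]
  15 → break 1  [load 85/95]
  20 → break 2  [load 80/95]
  25 → break 3 (new)  [load 25/95]
  65 → break 3  [load 90/95]
  15 → break 2  [load 95/95]
  20 → break 4 (new)  [load 20/95]
  35 → break 4  [load 55/95]
  15 → break 4  [load 70/95]
4 commercial breaks opened.

4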